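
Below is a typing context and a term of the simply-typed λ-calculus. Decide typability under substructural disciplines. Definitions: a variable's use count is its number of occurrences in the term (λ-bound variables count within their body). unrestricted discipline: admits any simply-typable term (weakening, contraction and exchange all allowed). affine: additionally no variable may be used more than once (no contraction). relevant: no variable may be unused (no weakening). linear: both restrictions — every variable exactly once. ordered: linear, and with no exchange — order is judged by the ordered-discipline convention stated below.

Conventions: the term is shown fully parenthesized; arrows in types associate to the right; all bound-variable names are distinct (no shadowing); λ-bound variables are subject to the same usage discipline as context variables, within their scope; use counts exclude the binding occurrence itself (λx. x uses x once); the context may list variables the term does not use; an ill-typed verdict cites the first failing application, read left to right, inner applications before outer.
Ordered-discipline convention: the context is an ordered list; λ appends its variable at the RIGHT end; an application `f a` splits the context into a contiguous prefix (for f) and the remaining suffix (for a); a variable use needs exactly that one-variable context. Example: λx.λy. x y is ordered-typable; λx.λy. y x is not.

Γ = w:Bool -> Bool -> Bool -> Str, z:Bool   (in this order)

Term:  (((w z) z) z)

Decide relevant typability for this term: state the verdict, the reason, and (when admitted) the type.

yes — none of w, z goes unused; term : Str
counts: w ×1; z ×3
order of uses: w, z, z, z
typing: well-typed at Str
all disciplines: ordered ✗, linear ✗, affine ✗, relevant ✓, unrestricted ✓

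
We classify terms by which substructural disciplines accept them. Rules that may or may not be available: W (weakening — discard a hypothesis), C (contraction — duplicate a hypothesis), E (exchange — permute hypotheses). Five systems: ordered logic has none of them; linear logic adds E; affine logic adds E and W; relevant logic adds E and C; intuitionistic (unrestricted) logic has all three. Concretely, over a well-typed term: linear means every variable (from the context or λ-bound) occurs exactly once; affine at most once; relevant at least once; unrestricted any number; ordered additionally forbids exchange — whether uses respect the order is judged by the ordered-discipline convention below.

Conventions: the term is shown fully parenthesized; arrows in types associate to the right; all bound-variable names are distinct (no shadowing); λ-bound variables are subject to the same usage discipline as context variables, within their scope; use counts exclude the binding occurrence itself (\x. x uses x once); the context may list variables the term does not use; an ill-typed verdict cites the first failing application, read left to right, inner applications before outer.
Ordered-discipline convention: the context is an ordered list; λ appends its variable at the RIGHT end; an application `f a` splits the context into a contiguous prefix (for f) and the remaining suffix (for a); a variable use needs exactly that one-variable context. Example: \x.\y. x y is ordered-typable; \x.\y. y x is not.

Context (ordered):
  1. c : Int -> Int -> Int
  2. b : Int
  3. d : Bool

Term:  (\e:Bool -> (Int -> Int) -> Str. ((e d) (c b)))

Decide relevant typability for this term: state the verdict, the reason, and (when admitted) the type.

yes — none of c, b, d, e goes unused; term : (Bool -> (Int -> Int) -> Str) -> Str
variable uses: c: 1×, b: 1×, d: 1×, e (λ-bound): 1×
left-to-right use order: e, d, c, b
typing: well-typed at (Bool -> (Int -> Int) -> Str) -> Str
per-discipline verdicts: ordered ✗; linear ✓; affine ✓; relevant ✓; unrestricted ✓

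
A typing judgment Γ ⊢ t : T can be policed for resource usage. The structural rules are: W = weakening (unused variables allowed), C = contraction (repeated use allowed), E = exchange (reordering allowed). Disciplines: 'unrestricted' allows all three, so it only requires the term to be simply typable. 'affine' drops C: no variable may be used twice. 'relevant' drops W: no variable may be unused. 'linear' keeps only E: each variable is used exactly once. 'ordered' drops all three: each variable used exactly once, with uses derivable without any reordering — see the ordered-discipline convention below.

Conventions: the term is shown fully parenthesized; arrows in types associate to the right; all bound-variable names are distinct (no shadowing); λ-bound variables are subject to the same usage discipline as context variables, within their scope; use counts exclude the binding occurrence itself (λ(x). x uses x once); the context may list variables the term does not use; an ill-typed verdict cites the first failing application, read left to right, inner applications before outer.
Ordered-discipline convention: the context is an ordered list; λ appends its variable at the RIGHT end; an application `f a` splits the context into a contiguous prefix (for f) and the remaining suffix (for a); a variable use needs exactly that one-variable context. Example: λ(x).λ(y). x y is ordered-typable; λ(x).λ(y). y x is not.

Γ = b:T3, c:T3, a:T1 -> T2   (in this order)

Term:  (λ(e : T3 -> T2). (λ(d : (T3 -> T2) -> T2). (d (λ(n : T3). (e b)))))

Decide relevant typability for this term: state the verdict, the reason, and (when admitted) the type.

no — c, a, n never used (weakening)
variable uses: b=1, c=0, a=0, e [bound]=1, d [bound]=1, n [bound]=0
use order (left to right): d, e, b
typing: ✓ — (T3 -> T2) -> ((T3 -> T2) -> T2) -> T2
across the five disciplines: ordered ✗ · linear ✗ · affine ✓ · relevant ✗ · unrestricted ✓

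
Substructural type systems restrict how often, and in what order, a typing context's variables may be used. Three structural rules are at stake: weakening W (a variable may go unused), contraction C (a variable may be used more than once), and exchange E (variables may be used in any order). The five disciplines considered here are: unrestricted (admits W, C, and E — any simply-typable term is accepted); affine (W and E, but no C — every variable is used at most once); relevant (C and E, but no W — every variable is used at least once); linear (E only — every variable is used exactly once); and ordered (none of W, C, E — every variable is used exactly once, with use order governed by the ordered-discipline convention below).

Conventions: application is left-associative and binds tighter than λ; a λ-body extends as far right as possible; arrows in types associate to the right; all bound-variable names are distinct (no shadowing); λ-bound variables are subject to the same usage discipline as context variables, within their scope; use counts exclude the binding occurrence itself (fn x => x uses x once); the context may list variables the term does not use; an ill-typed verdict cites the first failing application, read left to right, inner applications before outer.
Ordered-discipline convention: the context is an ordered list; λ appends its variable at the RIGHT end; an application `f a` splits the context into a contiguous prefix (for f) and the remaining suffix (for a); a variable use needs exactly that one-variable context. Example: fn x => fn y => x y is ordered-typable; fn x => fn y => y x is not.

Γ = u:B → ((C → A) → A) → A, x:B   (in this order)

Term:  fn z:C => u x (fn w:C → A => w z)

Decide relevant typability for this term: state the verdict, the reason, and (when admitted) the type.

yes — u, x, z, w: all used, weakening unneeded; term : C → A
usage: u ×1; x ×1; z (λ-bound) ×1; w (λ-bound) ×1
left-to-right use order: u, x, w, z
typing: well-typed — term : C → A
all disciplines: ordered ✗ · linear ✓ · affine ✓ · relevant ✓ · unrestricted ✓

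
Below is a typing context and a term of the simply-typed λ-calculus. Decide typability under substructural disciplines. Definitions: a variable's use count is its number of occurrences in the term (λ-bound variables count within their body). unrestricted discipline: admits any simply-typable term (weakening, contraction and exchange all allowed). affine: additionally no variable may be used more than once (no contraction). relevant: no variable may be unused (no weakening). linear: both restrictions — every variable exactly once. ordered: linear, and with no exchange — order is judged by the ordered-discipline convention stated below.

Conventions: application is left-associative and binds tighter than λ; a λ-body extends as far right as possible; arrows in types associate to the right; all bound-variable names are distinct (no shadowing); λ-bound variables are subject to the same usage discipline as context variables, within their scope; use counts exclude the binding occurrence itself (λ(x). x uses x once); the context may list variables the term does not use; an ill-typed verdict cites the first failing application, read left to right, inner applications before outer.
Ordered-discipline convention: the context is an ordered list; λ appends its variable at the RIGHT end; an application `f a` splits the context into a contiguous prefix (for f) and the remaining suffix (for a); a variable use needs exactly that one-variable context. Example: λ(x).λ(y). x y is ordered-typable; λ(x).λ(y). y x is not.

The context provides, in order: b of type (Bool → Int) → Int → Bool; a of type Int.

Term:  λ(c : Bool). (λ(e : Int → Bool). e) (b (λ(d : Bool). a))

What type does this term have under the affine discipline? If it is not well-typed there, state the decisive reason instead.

term : Bool → Int → Bool
use counts: b ×1, a ×1, c [bound] ×0, e [bound] ×1, d [bound] ×0
left-to-right use order: e, b, a
typing: well-typed at Bool → Int → Bool
per-discipline verdicts: ordered ✗ | linear ✗ | affine ✓ | relevant ✗ | unrestricted ✓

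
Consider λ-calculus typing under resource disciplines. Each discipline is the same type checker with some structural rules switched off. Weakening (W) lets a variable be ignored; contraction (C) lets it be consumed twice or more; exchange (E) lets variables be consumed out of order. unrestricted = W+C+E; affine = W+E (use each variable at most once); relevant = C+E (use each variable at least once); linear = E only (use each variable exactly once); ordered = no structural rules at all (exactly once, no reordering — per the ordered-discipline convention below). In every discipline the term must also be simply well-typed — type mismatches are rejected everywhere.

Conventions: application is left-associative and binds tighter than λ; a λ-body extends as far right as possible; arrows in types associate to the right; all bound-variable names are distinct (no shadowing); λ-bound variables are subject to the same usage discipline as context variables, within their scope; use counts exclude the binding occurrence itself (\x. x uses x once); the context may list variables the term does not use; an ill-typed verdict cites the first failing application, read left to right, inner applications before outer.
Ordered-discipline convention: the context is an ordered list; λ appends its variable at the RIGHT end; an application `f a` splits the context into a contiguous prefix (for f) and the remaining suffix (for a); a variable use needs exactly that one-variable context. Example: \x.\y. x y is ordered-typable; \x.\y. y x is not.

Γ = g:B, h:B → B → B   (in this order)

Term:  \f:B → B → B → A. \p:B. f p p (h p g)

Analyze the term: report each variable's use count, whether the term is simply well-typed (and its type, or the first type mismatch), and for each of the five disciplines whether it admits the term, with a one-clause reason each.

variable uses: g: 1; h: 1; f (bound): 1; p (bound): 3
order of uses: f, p, p, h, p, g
typing: well-typed at (B → B → B → A) → B → A
ordered ✗ (needs contraction — p ×3)
linear ✗ (needs contraction — p ×3)
affine ✗ (needs contraction — p ×3)
relevant ✓ (at least one use each (g, h, f, p))
unrestricted ✓ (well-typed at (B → B → B → A) → B → A; no restrictions here)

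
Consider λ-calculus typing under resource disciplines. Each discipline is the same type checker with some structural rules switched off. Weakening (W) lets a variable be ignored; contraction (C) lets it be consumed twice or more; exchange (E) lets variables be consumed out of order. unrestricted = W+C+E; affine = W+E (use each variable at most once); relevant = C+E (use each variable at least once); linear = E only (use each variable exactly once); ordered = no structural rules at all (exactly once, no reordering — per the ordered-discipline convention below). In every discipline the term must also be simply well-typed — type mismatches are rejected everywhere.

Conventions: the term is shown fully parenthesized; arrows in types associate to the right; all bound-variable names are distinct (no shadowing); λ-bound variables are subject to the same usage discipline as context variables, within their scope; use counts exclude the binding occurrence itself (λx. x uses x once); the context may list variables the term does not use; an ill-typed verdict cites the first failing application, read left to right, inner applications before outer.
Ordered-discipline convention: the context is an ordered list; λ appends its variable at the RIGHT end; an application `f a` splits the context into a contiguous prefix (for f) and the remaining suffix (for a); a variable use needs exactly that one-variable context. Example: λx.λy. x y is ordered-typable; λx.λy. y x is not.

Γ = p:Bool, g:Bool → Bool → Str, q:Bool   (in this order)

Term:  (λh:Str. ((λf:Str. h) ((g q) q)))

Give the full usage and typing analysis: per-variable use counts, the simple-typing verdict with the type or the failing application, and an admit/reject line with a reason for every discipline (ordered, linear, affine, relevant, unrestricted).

use counts: p=0, g=1, q=2, h (bound)=1, f (bound)=0
order of uses: h, g, q, q
typing: well-typed — term : Str → Str
ordered ✗ (needs contraction — q ×2; p, f never used (weakening))
linear ✗ (needs contraction — q ×2; p, f never used (weakening))
affine ✗ (needs contraction — q ×2)
relevant ✗ (p, f never used (weakening))
unrestricted ✓ (well-typed at Str → Str; no restrictions here)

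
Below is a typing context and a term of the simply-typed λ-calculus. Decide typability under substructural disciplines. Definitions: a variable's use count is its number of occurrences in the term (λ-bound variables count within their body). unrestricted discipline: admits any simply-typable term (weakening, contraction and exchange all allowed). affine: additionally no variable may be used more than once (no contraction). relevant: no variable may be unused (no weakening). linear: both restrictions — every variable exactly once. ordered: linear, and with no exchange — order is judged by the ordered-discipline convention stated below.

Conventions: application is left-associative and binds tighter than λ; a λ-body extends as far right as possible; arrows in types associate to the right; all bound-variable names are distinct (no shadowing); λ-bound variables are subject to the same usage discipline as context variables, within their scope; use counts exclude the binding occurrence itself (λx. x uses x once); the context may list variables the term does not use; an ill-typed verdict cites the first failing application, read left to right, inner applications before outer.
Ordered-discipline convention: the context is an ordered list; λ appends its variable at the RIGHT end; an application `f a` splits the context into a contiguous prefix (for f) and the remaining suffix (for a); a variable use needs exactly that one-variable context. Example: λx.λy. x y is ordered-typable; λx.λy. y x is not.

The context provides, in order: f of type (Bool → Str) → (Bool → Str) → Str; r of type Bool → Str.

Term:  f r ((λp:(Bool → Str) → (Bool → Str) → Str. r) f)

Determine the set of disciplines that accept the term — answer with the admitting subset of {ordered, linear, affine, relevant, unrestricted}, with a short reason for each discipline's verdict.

admitted in: unrestricted
counts: f: 2×, r: 2×, p (λ-bound): 0×
use order (left to right): f, r, r, f
typing: ✓ — Str
ordered ✗ (repeated use of f ×2, r ×2; unused: p — weakening required)
linear ✗ (repeated use of f ×2, r ×2; unused: p — weakening required)
affine ✗ (repeated use of f ×2, r ×2)
relevant ✗ (unused: p — weakening required)
unrestricted ✓ (typability at Str is all that's needed)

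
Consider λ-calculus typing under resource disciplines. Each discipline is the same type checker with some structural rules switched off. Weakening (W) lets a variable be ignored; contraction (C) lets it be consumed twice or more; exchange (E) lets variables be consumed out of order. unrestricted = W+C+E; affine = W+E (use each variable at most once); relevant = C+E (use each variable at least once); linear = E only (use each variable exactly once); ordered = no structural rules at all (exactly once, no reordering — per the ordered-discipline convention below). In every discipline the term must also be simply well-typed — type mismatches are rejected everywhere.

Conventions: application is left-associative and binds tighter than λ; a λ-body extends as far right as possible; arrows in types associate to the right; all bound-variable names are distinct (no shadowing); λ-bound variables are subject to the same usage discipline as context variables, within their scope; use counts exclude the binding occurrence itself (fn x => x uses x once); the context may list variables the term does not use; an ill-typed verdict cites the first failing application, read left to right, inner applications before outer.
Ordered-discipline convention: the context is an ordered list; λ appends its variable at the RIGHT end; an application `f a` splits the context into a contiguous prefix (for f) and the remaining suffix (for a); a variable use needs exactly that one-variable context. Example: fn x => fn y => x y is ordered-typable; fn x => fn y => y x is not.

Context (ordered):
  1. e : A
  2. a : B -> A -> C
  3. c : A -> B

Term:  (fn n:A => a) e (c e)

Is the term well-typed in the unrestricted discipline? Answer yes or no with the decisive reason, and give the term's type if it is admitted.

yes — type-checks (A -> C) and nothing is barred; term : A -> C
use counts: e: 2; a: 1; c: 1; n (bound): 0
order of uses: a, e, c, e
typing: ✓ — A -> C
per-discipline verdicts: ordered ✗ | linear ✗ | affine ✗ | relevant ✗ | unrestricted ✓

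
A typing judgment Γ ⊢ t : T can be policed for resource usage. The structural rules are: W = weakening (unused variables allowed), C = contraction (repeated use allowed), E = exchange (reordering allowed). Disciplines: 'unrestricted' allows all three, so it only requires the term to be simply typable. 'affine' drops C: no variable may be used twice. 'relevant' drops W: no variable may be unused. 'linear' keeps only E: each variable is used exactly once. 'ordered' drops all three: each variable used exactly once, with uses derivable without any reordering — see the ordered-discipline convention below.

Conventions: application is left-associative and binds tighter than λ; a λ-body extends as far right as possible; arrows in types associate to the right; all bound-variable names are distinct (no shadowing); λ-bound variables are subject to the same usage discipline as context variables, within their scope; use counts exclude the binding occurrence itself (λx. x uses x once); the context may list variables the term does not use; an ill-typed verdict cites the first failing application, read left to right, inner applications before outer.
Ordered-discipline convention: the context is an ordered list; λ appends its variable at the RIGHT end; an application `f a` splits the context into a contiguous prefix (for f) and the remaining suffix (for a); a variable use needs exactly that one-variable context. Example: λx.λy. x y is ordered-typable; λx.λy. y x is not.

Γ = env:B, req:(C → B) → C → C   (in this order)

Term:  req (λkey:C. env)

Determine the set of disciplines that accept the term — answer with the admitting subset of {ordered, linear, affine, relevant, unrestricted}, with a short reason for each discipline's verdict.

admitted by: affine, unrestricted
use counts: env=1; req=1; key (bound)=0
uses in reading order: req, env
typing: ✓ — C → C
ordered: ✗ — unused: key — weakening required
linear: ✗ — unused: key — weakening required
affine: ✓ — at most one use each (env, req, key)
relevant: ✗ — unused: key — weakening required
unrestricted: ✓ — typability at C → C is all that's needed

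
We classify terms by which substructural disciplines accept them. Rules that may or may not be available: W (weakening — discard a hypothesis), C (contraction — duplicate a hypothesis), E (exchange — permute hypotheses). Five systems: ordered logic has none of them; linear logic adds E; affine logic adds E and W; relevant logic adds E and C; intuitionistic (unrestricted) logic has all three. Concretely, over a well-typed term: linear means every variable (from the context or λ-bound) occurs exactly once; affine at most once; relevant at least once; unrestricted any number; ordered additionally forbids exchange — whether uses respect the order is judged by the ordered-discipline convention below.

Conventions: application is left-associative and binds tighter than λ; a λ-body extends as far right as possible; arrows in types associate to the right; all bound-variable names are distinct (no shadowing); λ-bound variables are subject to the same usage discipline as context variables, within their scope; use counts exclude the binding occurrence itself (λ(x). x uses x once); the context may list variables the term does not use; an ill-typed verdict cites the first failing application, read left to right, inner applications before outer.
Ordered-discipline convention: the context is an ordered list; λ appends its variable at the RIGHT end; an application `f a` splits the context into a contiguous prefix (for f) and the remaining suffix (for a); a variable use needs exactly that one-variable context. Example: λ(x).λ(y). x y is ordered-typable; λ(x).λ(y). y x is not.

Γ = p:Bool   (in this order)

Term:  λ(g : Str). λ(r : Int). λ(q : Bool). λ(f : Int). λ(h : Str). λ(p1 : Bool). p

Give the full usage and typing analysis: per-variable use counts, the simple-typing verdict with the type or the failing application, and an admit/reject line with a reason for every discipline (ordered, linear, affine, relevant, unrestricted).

use counts: p: 1×, g [bound]: 0×, r [bound]: 0×, q [bound]: 0×, f [bound]: 0×, h [bound]: 0×, p1 [bound]: 0×
order of uses: p
typing: well-typed at Str → Int → Bool → Int → Str → Bool → Bool
ordered: ✗ — unused: g, r, q, f, h, p1 — weakening required
linear: ✗ — unused: g, r, q, f, h, p1 — weakening required
affine: ✓ — no duplicate uses among p, g, r, q, f, h, p1
relevant: ✗ — unused: g, r, q, f, h, p1 — weakening required
unrestricted: ✓ — typability at Str → Int → Bool → Int → Str → Bool → Bool is all that's needed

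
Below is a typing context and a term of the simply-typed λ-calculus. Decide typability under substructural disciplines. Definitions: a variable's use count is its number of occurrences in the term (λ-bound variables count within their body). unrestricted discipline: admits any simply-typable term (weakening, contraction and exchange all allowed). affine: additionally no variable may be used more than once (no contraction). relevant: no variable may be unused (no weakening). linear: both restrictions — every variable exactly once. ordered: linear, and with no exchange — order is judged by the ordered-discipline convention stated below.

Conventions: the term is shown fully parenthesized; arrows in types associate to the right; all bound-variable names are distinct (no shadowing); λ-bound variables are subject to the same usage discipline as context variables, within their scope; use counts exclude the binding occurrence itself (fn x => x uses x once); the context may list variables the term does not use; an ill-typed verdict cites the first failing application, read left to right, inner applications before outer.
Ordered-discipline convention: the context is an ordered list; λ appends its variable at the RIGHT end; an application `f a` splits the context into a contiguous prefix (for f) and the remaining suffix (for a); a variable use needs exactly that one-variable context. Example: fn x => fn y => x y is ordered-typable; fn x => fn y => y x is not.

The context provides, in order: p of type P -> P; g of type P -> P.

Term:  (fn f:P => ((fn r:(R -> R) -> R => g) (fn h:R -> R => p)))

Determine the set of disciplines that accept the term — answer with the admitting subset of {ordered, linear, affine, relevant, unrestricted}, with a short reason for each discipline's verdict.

admitting disciplines: none
variable uses: p ×1; g ×1; f [bound] ×0; r [bound] ×0; h [bound] ×0
left-to-right use order: g, p
typing: ill-typed: a function awaiting (R -> R) -> R gets (R -> R) -> P -> P
ordered: ✗ — the type mismatch rejects it
linear: ✗ — not simply typable
affine: ✗ — fails simple typing
relevant: ✗ — a type mismatch blocks all five
unrestricted: ✗ — the type mismatch rejects it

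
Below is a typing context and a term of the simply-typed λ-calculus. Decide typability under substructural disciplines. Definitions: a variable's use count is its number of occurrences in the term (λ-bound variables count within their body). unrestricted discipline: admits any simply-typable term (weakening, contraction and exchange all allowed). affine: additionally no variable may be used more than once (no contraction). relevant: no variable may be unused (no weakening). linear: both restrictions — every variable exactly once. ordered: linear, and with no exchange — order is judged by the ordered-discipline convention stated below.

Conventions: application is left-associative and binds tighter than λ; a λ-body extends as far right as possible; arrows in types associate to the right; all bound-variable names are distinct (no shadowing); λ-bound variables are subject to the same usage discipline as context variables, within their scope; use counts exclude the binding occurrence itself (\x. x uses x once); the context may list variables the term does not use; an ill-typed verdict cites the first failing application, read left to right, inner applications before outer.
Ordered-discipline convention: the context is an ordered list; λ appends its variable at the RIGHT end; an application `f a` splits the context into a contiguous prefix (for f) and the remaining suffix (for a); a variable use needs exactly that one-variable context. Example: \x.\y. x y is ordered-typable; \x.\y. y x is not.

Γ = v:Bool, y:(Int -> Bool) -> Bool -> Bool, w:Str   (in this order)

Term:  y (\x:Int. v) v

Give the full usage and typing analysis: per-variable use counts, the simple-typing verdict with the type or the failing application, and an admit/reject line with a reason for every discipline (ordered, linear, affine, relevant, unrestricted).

use counts: v: 2, y: 1, w: 0, x [bound]: 0
uses in reading order: y, v, v
typing: well-typed — term : Bool
ordered ✗ (repeated use of v ×2; unused: w, x — weakening required)
linear ✗ (repeated use of v ×2; unused: w, x — weakening required)
affine ✗ (repeated use of v ×2)
relevant ✗ (unused: w, x — weakening required)
unrestricted ✓ (simply typable at Bool; W, C, E all held)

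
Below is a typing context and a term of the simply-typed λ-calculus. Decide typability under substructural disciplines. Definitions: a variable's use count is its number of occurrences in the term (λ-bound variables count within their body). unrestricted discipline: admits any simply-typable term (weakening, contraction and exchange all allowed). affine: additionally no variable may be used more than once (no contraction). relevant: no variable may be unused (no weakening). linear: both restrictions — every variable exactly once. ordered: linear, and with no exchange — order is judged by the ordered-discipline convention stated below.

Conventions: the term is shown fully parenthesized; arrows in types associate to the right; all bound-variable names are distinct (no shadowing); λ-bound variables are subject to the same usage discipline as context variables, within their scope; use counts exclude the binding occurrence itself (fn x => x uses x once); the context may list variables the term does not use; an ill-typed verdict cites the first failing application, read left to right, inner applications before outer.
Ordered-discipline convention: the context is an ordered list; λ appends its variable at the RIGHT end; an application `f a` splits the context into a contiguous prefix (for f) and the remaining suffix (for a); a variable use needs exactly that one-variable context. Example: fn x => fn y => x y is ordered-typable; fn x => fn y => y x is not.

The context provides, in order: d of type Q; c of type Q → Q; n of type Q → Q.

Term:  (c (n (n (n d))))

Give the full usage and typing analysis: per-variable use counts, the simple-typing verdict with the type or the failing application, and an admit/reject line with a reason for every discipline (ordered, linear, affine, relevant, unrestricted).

use counts: d ×1, c ×1, n ×3
left-to-right use order: c, n, n, n, d
typing: the term checks, with type Q
ordered: ✗ — n ×3 used more than once (contraction)
linear: ✗ — n ×3 used more than once (contraction)
affine: ✗ — n ×3 used more than once (contraction)
relevant: ✓ — d, c, n: all used, weakening unneeded
unrestricted: ✓ — simply typable at Q; W, C, E all held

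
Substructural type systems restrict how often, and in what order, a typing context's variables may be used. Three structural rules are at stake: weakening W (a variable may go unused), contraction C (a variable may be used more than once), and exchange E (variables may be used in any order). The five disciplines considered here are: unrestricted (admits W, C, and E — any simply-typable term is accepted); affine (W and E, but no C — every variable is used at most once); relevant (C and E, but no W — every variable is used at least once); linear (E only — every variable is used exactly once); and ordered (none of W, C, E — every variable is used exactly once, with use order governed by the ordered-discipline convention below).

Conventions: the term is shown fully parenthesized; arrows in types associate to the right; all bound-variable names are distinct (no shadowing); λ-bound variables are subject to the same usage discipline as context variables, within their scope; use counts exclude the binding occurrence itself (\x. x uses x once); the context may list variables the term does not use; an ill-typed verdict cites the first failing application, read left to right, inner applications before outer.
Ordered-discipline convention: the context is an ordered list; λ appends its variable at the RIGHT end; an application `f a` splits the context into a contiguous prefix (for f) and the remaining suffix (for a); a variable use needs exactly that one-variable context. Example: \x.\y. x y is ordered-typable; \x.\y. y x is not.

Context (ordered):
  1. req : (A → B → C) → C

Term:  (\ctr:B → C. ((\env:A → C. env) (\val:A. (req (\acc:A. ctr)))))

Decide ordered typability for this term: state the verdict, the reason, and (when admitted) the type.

no — val, acc never used (weakening)
use counts: req ×1; ctr [bound] ×1; env [bound] ×1; val [bound] ×0; acc [bound] ×0
order of uses: env, req, ctr
typing: well-typed — term : (B → C) → A → C
summary: ordered ✗, linear ✗, affine ✓, relevant ✗, unrestricted ✓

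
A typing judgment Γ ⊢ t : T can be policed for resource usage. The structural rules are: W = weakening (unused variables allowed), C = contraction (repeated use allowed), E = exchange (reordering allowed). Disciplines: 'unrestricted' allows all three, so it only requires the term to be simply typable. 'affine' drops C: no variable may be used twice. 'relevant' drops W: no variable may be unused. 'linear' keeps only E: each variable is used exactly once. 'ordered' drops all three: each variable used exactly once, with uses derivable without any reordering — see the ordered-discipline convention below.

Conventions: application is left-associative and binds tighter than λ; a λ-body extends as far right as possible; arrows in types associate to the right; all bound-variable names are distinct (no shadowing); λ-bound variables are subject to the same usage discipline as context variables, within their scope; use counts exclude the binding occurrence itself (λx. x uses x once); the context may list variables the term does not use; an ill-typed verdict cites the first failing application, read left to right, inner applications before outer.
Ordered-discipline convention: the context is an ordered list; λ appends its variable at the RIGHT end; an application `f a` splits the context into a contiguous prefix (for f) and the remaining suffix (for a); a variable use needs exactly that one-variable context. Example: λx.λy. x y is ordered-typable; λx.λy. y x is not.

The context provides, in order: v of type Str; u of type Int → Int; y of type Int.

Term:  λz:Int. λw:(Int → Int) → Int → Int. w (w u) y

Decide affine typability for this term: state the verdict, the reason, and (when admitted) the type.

no — needs contraction — w ×2
use counts: v: 0; u: 1; y: 1; z (bound): 0; w (bound): 2
uses in reading order: w, w, u, y
typing: well-typed — term : Int → ((Int → Int) → Int → Int) → Int
summary: ordered ✗; linear ✗; affine ✗; relevant ✗; unrestricted ✓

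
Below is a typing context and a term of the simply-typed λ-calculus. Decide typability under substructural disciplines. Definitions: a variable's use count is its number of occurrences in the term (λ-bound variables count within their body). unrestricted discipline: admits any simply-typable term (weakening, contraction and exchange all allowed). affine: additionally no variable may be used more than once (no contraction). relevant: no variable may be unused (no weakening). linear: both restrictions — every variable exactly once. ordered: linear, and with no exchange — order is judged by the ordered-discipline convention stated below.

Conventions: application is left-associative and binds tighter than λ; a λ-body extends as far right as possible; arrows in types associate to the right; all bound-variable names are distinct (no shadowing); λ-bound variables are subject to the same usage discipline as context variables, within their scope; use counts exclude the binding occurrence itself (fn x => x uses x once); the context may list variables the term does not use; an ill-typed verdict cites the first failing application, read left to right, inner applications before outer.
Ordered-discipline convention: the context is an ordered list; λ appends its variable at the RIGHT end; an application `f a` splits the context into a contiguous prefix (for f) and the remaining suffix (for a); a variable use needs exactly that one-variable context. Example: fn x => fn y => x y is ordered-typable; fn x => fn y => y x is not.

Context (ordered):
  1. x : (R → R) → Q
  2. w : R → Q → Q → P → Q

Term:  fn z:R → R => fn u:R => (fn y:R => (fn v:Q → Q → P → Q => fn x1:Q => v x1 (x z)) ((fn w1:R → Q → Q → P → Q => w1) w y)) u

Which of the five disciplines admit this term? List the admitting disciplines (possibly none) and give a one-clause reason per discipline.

admitting disciplines: linear, affine, relevant, unrestricted
variable uses: x=1; w=1; z [bound]=1; u [bound]=1; y [bound]=1; v [bound]=1; x1 [bound]=1; w1 [bound]=1
use order (left to right): v, x1, x, z, w1, w, y, u
typing: well-typed at (R → R) → R → Q → P → Q
ordered ✗ (needs exchange: uses follow v, x1, x, z, w1, w, y, u)
linear ✓ (single use per variable (x, w, z, u, y, v, x1, w1))
affine ✓ (at most one use each (x, w, z, u, y, v, x1, w1))
relevant ✓ (none of x, w, z, u, y, v, x1, w1 goes unused)
unrestricted ✓ (simply typable at (R → R) → R → Q → P → Q; W, C, E all held)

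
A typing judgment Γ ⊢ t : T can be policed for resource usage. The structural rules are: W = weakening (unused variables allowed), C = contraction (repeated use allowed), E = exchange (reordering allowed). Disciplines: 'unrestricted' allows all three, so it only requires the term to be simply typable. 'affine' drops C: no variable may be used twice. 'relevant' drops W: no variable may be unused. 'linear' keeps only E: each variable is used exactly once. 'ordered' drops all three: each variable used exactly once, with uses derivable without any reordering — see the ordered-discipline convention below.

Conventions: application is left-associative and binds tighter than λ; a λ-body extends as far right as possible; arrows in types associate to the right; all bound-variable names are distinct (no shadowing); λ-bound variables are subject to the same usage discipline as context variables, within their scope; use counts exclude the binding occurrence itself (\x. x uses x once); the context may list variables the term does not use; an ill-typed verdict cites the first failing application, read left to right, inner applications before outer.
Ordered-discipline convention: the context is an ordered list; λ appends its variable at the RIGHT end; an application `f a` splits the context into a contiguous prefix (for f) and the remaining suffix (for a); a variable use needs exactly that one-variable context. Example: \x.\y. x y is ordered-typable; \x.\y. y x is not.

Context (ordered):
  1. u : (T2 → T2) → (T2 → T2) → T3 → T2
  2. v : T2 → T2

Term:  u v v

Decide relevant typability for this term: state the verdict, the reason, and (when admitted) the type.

yes — every one of u, v appears; term : T3 → T2
variable uses: u ×1; v ×2
left-to-right use order: u, v, v
typing: ✓ — T3 → T2
all disciplines: ordered ✗ | linear ✗ | affine ✗ | relevant ✓ | unrestricted ✓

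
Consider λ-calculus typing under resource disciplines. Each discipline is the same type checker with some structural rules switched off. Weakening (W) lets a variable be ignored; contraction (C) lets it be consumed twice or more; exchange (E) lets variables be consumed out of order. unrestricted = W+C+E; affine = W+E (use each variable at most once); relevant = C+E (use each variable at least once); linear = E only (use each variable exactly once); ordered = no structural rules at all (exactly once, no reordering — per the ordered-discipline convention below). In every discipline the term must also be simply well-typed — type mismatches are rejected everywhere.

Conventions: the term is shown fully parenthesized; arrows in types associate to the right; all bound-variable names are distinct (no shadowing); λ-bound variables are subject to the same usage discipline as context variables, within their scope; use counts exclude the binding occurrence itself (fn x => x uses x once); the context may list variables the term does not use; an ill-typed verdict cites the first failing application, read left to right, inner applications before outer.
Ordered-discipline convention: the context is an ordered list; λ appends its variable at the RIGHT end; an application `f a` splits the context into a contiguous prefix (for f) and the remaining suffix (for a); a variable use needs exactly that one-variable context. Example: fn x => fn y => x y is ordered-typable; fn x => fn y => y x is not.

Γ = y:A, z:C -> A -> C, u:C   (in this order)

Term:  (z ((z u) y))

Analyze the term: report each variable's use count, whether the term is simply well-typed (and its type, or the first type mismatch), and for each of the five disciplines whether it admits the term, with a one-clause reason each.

variable uses: y: 1×; z: 2×; u: 1×
left-to-right use order: z, z, u, y
typing: the term checks, with type A -> C
ordered: ✗, repeated use of z ×2
linear: ✗, repeated use of z ×2
affine: ✗, repeated use of z ×2
relevant: ✓, at least one use each (y, z, u)
unrestricted: ✓, well-typed at A -> C; no restrictions here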